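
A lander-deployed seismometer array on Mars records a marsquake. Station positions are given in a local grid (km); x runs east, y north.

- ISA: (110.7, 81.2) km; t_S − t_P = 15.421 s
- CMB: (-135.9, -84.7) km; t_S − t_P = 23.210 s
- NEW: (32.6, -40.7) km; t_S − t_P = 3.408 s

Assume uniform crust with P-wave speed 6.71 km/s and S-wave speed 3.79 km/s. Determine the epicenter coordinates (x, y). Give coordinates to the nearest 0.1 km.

Distance from S−P lag: d = Δt · v_P v_S / (v_P − v_S) = Δt · (6.71·3.79)/(6.71−3.79) ≈ 8.7092·Δt.
So d_ISA = 134.30, d_CMB = 202.14, d_NEW = 29.68 km.
Circle about each station: (x − 110.7)² + (y − 81.2)² = 134.30²; (x + 135.9)² + (y + 84.7)² = 202.14²; (x − 32.6)² + (y + 40.7)² = 29.68².
Subtracting the ISA equation from the CMB and NEW equations removes the quadratic terms:
-493.2 x − 331.8 y = -16029.12
-156.2 x − 243.8 y = 1026.91
Solving the 2×2 system: x ≈ 62.1, y ≈ -44.0 km.
Check against ISA (with the unrounded x, y): √((x − 110.7)²+(y − 81.2)²) = 134.30 ≈ 134.30 km. ✓

(62.1, -44.0)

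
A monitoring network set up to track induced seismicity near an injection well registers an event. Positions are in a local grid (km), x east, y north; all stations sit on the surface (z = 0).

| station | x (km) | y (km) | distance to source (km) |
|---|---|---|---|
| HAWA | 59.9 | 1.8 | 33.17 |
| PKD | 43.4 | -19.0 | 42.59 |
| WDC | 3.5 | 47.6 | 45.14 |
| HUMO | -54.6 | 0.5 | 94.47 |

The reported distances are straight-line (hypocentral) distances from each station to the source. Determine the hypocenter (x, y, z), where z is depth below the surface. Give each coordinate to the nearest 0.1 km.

(36.6, 20.5, 14.4)

Each station gives a sphere (x−x_i)² + (y−y_i)² + z² = d_i² (stations at z=0).
Subtracting the HAWA sphere from PKD and WDC: z² cancels, leaving linear equations in x and y:
-33.0 x − 41.6 y = -2060.35
-112.8 x + 91.6 y = -2250.61
Solving: x ≈ 36.597, y ≈ 20.497 km (keep extra digits for the depth step; rounded: 36.6, 20.5).
Then from the HAWA sphere: z² = 33.17² − (x − 59.9)² − (y − 1.8)² with x = 36.597, y = 20.497, so z ≈ 14.410 ≈ 14.4 km.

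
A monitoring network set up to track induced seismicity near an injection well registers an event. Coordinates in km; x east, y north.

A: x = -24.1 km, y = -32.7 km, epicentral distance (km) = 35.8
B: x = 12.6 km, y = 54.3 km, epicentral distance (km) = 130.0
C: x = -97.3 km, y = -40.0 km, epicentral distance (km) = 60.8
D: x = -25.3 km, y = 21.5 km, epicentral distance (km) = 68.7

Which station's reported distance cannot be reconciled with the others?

D

Solve using three stations at a time. Using A, B, C (subtract circle equations pairwise → linear system) gives (x, y) ≈ (-41.5, -63.9).
Distances from that point to each station vs reported:
  A: calculated 35.7 vs reported 35.8 → residual 0.1 km
  B: calculated 130.0 vs reported 130.0 → residual 0.0 km
  C: calculated 60.7 vs reported 60.8 → residual 0.1 km
  D: calculated 86.9 vs reported 68.7 → residual 18.2 km
A, B, C are mutually consistent (residuals ≈ 0); D is off by 18.2 km.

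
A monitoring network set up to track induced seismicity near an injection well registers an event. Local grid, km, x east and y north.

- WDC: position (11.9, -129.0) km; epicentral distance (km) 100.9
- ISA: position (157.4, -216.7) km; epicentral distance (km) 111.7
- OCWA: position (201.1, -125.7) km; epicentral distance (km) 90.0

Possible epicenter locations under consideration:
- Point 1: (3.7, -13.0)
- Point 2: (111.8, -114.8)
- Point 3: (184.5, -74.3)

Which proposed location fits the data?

Point 2

For each candidate, compare |candidate − station| to the reported distance:
Point 1: residuals WDC 15.4, ISA 143.5, OCWA 137.3 → max 143.5 km
Point 2: residuals WDC 0.0, ISA 0.1, OCWA 0.0 → max 0.1 km
Point 3: residuals WDC 80.2, ISA 33.3, OCWA 36.0 → max 80.2 km
Only Point 2 has all residuals ≈ 0.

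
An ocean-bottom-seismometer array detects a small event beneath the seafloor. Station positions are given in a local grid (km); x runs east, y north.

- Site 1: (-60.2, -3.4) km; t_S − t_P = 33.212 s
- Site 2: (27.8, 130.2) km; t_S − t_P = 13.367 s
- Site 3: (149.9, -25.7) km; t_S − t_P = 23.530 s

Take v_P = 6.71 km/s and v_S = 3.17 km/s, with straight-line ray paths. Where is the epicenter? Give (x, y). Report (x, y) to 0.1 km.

Distance from S−P lag: d = Δt · v_P v_S / (v_P − v_S) = Δt · (6.71·3.17)/(6.71−3.17) ≈ 6.0087·Δt.
So d_Site 1 = 199.56, d_Site 2 = 80.32, d_Site 3 = 141.38 km.
Circle about each station: (x + 60.2)² + (y + 3.4)² = 199.56²; (x − 27.8)² + (y − 130.2)² = 80.32²; (x − 149.9)² + (y + 25.7)² = 141.38².
Subtracting the Site 1 equation from the Site 2 and Site 3 equations removes the quadratic terms:
176.0 x + 267.2 y = 47462.17
420.2 x − 44.6 y = 39330.79
Solving the 2×2 system: x ≈ 105.1, y ≈ 108.4 km.

(105.1, 108.4)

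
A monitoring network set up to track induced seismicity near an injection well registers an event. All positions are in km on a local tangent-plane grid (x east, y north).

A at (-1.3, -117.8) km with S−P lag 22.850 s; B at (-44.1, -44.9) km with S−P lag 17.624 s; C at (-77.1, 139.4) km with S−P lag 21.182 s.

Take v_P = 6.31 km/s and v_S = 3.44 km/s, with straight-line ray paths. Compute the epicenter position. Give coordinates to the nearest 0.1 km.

Distance from S−P lag: d = Δt · v_P v_S / (v_P − v_S) = Δt · (6.31·3.44)/(6.31−3.44) ≈ 7.5632·Δt.
So d_A = 172.82, d_B = 133.29, d_C = 160.20 km.
Circle about each station: (x + 1.3)² + (y + 117.8)² = 172.82²; (x + 44.1)² + (y + 44.9)² = 133.29²; (x + 77.1)² + (y − 139.4)² = 160.20².
Subtracting pairs of circle equations eliminates x²+y² and gives linear equations (the radical axes):
-85.6 x + 145.8 y = 2182.82
-151.6 x + 514.4 y = 15700.95
Solving the 2×2 system: x ≈ 53.2, y ≈ 46.2 km.

53.2 km east, 46.2 km north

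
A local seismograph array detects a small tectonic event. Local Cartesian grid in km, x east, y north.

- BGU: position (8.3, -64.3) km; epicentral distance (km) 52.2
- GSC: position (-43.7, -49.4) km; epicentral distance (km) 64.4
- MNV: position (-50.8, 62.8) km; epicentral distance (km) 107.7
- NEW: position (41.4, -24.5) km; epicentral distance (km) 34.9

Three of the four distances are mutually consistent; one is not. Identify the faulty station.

MNV

Solve using three stations at a time. Using BGU, GSC, NEW (subtract circle equations pairwise → linear system) gives (x, y) ≈ (8.8, -12.1).
Distances from that point to each station vs reported:
  BGU: calculated 52.2 vs reported 52.2 → residual 0.0 km
  GSC: calculated 64.4 vs reported 64.4 → residual 0.0 km
  MNV: calculated 95.7 vs reported 107.7 → residual 12.0 km
  NEW: calculated 34.9 vs reported 34.9 → residual 0.0 km
BGU, GSC, NEW are mutually consistent (residuals ≈ 0); MNV is off by 12.0 km.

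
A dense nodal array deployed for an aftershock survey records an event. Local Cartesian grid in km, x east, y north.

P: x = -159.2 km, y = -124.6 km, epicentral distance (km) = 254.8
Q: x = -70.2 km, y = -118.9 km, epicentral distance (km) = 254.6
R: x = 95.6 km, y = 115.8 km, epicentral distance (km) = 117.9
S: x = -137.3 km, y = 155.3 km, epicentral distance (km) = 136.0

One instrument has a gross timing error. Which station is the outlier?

Solve using three stations at a time. Using P, R, S (subtract circle equations pairwise → linear system) gives (x, y) ≈ (-19.0, 88.2).
Distances from that point to each station vs reported:
  P: calculated 254.8 vs reported 254.8 → residual 0.0 km
  Q: calculated 213.3 vs reported 254.6 → residual 41.3 km
  R: calculated 117.9 vs reported 117.9 → residual 0.0 km
  S: calculated 136.0 vs reported 136.0 → residual 0.0 km
P, R, S are mutually consistent (residuals ≈ 0); Q is off by 41.3 km.

Q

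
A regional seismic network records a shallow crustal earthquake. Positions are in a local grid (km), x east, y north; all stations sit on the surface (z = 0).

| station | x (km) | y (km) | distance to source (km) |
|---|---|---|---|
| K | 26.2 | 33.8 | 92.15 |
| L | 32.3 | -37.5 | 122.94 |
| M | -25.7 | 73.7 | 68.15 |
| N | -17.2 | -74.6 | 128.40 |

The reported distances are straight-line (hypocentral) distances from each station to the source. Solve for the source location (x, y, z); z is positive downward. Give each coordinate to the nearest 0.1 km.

(-49.0, 37.9, 53.1)

Each station gives a sphere (x−x_i)² + (y−y_i)² + z² = d_i² (stations at z=0).
Subtracting the K sphere from L and M: z² cancels, leaving linear equations in x and y:
12.2 x − 142.6 y = -6001.96
-103.8 x + 79.8 y = 8110.50
Solving: x ≈ -49.001, y ≈ 37.897 km (keep extra digits for the depth step; rounded: -49.0, 37.9).
Then from the K sphere: z² = 92.15² − (x − 26.2)² − (y − 33.8)² with x = -49.001, y = 37.897, so z ≈ 53.100 ≈ 53.1 km.
Check against N (with the unrounded solution): distance 128.40 ≈ 128.40 km. ✓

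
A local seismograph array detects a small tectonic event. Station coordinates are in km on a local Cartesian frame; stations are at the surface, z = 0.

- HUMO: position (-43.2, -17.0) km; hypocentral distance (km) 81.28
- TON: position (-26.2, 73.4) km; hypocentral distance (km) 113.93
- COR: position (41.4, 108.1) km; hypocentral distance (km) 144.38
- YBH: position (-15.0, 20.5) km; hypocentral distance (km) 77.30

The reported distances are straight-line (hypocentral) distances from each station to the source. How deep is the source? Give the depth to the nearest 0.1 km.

depth ≈ 66.6 km

Each station gives a sphere (x−x_i)² + (y−y_i)² + z² = d_i² (stations at z=0).
Subtracting the HUMO sphere from TON and COR: z² cancels, leaving linear equations in x and y:
34.0 x + 180.8 y = -2454.85
169.2 x + 250.2 y = -2994.82
Solving: x ≈ 3.294, y ≈ -14.197 km (keep extra digits for the depth step; rounded: 3.3, -14.2).
Then from the HUMO sphere: z² = 81.28² − (x + 43.2)² − (y + 17.0)² with x = 3.294, y = -14.197, so z ≈ 66.610 ≈ 66.6 km.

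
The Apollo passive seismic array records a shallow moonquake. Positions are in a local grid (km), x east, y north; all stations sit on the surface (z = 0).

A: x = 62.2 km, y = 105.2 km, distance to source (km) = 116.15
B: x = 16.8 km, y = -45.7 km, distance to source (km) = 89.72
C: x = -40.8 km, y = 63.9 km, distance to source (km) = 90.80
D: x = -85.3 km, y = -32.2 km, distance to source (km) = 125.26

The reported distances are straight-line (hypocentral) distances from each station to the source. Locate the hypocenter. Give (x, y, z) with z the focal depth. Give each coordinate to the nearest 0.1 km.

Each station gives a sphere (x−x_i)² + (y−y_i)² + z² = d_i² (stations at z=0).
Subtracting the A sphere from B and C: z² cancels, leaving linear equations in x and y:
-90.8 x − 301.8 y = -7124.01
-206.0 x − 82.6 y = -3941.85
Solving: x ≈ 10.997, y ≈ 20.297 km (keep extra digits for the depth step; rounded: 11.0, 20.3).
Then from the A sphere: z² = 116.15² − (x − 62.2)² − (y − 105.2)² with x = 10.997, y = 20.297, so z ≈ 60.503 ≈ 60.5 km.

(11.0, 20.3, 60.5)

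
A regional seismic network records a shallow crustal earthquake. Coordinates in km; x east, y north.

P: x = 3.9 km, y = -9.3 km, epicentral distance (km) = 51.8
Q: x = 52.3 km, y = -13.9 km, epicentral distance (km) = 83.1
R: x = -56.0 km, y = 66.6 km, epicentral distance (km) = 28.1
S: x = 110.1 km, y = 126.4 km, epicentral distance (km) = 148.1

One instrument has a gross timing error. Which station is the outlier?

R

Solve using three stations at a time. Using P, Q, S (subtract circle equations pairwise → linear system) gives (x, y) ≈ (-10.6, 40.5).
Distances from that point to each station vs reported:
  P: calculated 51.9 vs reported 51.8 → residual 0.1 km
  Q: calculated 83.1 vs reported 83.1 → residual 0.0 km
  R: calculated 52.4 vs reported 28.1 → residual 24.3 km
  S: calculated 148.1 vs reported 148.1 → residual 0.0 km
P, Q, S are mutually consistent (residuals ≈ 0); R is off by 24.3 km.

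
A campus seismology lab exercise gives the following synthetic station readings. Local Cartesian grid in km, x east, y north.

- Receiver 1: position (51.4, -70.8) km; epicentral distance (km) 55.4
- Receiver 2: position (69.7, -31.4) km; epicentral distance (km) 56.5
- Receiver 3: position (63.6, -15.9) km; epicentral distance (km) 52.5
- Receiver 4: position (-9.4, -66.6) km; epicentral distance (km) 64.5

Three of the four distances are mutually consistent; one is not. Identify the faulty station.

Solve using three stations at a time. Using Receiver 1, Receiver 2, Receiver 3 (subtract circle equations pairwise → linear system) gives (x, y) ≈ (13.1, -30.6).
Distances from that point to each station vs reported:
  Receiver 1: calculated 55.5 vs reported 55.4 → residual 0.1 km
  Receiver 2: calculated 56.6 vs reported 56.5 → residual 0.1 km
  Receiver 3: calculated 52.6 vs reported 52.5 → residual 0.1 km
  Receiver 4: calculated 42.4 vs reported 64.5 → residual 22.1 km
Receiver 1, Receiver 2, Receiver 3 are mutually consistent (residuals ≈ 0); Receiver 4 is off by 22.1 km.

Receiver 4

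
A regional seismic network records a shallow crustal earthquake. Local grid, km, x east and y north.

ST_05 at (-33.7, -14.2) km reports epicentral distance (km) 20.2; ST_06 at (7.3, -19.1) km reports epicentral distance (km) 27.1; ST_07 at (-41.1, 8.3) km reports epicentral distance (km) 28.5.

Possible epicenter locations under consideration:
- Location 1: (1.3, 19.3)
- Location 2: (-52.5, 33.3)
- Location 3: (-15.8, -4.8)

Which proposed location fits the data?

For each candidate, compare |candidate − station| to the reported distance:
Location 1: residuals ST_05 28.2, ST_06 11.8, ST_07 15.3 → max 28.2 km
Location 2: residuals ST_05 30.9, ST_06 52.4, ST_07 1.0 → max 52.4 km
Location 3: residuals ST_05 0.0, ST_06 0.1, ST_07 0.0 → max 0.1 km
Only Location 3 has all residuals ≈ 0.

Location 3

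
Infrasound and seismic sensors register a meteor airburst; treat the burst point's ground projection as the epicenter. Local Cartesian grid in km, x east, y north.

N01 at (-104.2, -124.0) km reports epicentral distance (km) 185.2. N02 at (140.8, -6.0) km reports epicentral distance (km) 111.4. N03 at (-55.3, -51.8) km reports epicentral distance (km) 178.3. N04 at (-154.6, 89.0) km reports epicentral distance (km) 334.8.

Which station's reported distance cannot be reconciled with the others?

Solve using three stations at a time. Using N02, N03, N04 (subtract circle equations pairwise → linear system) gives (x, y) ≈ (111.9, -113.6).
Distances from that point to each station vs reported:
  N01: calculated 216.4 vs reported 185.2 → residual 31.2 km
  N02: calculated 111.4 vs reported 111.4 → residual 0.0 km
  N03: calculated 178.3 vs reported 178.3 → residual 0.0 km
  N04: calculated 334.8 vs reported 334.8 → residual 0.0 km
N02, N03, N04 are mutually consistent (residuals ≈ 0); N01 is off by 31.2 km.

N01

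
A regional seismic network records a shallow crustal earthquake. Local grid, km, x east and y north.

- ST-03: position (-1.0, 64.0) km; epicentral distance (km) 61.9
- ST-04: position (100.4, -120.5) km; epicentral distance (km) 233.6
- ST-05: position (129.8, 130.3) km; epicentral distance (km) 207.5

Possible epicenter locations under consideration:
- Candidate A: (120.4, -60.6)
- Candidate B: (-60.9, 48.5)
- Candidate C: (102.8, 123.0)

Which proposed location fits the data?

Candidate B

For each candidate, compare |candidate − station| to the reported distance:
Candidate A: residuals ST-03 112.1, ST-04 170.4, ST-05 16.4 → max 170.4 km
Candidate B: residuals ST-03 0.0, ST-04 0.0, ST-05 0.0 → max 0.0 km
Candidate C: residuals ST-03 57.5, ST-04 9.9, ST-05 179.5 → max 179.5 km
Only Candidate B has all residuals ≈ 0.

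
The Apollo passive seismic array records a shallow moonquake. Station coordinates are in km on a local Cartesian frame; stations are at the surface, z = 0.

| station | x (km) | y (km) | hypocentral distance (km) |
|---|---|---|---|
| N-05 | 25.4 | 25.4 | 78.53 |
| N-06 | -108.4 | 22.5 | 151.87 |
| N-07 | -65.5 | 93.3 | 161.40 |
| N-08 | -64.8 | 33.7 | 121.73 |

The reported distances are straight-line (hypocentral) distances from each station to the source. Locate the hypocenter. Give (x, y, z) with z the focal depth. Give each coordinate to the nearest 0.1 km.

Each station gives a sphere (x−x_i)² + (y−y_i)² + z² = d_i² (stations at z=0).
Subtracting the N-05 sphere from N-06 and N-07: z² cancels, leaving linear equations in x and y:
-267.6 x − 5.8 y = -5931.05
-181.8 x + 135.8 y = -8178.18
Solving: x ≈ 22.807, y ≈ -29.689 km (keep extra digits for the depth step; rounded: 22.8, -29.7).
Then from the N-05 sphere: z² = 78.53² − (x − 25.4)² − (y − 25.4)² with x = 22.807, y = -29.689, so z ≈ 55.906 ≈ 55.9 km.

(22.8, -29.7, 55.9)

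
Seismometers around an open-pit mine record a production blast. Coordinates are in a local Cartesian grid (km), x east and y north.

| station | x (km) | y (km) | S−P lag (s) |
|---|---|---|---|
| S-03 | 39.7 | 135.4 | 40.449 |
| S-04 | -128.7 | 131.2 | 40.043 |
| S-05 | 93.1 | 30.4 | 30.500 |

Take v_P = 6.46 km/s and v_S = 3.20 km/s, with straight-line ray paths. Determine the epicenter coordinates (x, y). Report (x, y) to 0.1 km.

Distance from S−P lag: d = Δt · v_P v_S / (v_P − v_S) = Δt · (6.46·3.20)/(6.46−3.20) ≈ 6.3411·Δt.
So d_S-03 = 256.49, d_S-04 = 253.92, d_S-05 = 193.40 km.
Circle about each station: (x − 39.7)² + (y − 135.4)² = 256.49²; (x + 128.7)² + (y − 131.2)² = 253.92²; (x − 93.1)² + (y − 30.4)² = 193.40².
Subtracting pairs of circle equations eliminates x²+y² and gives linear equations (the radical axes):
-336.8 x − 8.4 y = 15179.63
106.8 x − 210.0 y = 18066.08
Solving the 2×2 system: x ≈ -42.4, y ≈ -107.6 km.
Check against S-03 (with the unrounded x, y): √((x − 39.7)²+(y − 135.4)²) = 256.48 ≈ 256.49 km. ✓

-42.4 km east, -107.6 km north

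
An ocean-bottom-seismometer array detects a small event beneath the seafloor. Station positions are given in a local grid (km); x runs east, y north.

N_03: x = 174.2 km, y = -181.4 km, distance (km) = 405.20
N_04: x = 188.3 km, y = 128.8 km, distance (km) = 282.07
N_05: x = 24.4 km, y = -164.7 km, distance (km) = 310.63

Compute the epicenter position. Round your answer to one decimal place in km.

(-93.7, 122.6)

Circle about each station: (x − 174.2)² + (y + 181.4)² = 405.20²; (x − 188.3)² + (y − 128.8)² = 282.07²; (x − 24.4)² + (y + 164.7)² = 310.63².
Subtracting the N_03 equation from the N_04 and N_05 equations removes the quadratic terms:
28.2 x + 620.4 y = 73418.29
-299.6 x + 33.4 y = 32165.89
Solving the 2×2 system: x ≈ -93.7, y ≈ 122.6 km.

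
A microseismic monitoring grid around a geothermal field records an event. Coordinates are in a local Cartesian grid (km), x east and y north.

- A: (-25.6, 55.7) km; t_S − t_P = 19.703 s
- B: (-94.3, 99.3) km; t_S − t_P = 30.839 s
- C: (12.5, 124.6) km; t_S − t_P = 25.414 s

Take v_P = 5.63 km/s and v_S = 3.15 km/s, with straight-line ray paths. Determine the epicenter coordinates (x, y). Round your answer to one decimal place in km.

x ≈ 70.0 km, y ≈ -47.8 km

Distance from S−P lag: d = Δt · v_P v_S / (v_P − v_S) = Δt · (5.63·3.15)/(5.63−3.15) ≈ 7.1510·Δt.
So d_A = 140.90, d_B = 220.53, d_C = 181.74 km.
Circle about each station: (x + 25.6)² + (y − 55.7)² = 140.90²; (x + 94.3)² + (y − 99.3)² = 220.53²; (x − 12.5)² + (y − 124.6)² = 181.74².
Subtracting the A equation from the B and C equations removes the quadratic terms:
-137.4 x + 87.2 y = -13785.54
76.2 x + 137.8 y = -1253.06
Solving the 2×2 system: x ≈ 70.0, y ≈ -47.8 km.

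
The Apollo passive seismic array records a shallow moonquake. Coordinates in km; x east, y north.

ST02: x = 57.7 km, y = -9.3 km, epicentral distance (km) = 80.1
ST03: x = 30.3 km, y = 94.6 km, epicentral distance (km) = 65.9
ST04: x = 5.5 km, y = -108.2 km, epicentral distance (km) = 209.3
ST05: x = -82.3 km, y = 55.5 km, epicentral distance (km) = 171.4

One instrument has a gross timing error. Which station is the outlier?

Solve using three stations at a time. Using ST02, ST03, ST05 (subtract circle equations pairwise → linear system) gives (x, y) ≈ (88.8, 64.5).
Distances from that point to each station vs reported:
  ST02: calculated 80.1 vs reported 80.1 → residual 0.0 km
  ST03: calculated 65.9 vs reported 65.9 → residual 0.0 km
  ST04: calculated 191.7 vs reported 209.3 → residual 17.6 km
  ST05: calculated 171.4 vs reported 171.4 → residual 0.0 km
ST02, ST03, ST05 are mutually consistent (residuals ≈ 0); ST04 is off by 17.6 km.

ST04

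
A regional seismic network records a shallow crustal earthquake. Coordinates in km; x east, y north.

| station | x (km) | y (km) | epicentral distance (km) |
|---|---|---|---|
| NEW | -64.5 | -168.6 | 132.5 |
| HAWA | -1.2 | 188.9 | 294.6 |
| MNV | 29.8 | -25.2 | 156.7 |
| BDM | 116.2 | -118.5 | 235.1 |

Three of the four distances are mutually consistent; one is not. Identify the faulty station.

NEW

Solve using three stations at a time. Using HAWA, MNV, BDM (subtract circle equations pairwise → linear system) gives (x, y) ≈ (-116.1, -82.4).
Distances from that point to each station vs reported:
  NEW: calculated 100.5 vs reported 132.5 → residual 32.0 km
  HAWA: calculated 294.6 vs reported 294.6 → residual 0.0 km
  MNV: calculated 156.7 vs reported 156.7 → residual 0.0 km
  BDM: calculated 235.1 vs reported 235.1 → residual 0.0 km
HAWA, MNV, BDM are mutually consistent (residuals ≈ 0); NEW is off by 32.0 km.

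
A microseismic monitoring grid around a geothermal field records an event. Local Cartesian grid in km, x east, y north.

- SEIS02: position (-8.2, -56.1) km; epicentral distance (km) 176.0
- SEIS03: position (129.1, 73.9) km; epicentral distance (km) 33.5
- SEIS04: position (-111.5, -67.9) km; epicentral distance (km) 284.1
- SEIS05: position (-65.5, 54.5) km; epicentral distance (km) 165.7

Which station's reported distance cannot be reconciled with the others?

SEIS04

Solve using three stations at a time. Using SEIS02, SEIS03, SEIS05 (subtract circle equations pairwise → linear system) gives (x, y) ≈ (97.4, 84.7).
Distances from that point to each station vs reported:
  SEIS02: calculated 176.0 vs reported 176.0 → residual 0.0 km
  SEIS03: calculated 33.5 vs reported 33.5 → residual 0.0 km
  SEIS04: calculated 258.7 vs reported 284.1 → residual 25.4 km
  SEIS05: calculated 165.7 vs reported 165.7 → residual 0.0 km
SEIS02, SEIS03, SEIS05 are mutually consistent (residuals ≈ 0); SEIS04 is off by 25.4 km.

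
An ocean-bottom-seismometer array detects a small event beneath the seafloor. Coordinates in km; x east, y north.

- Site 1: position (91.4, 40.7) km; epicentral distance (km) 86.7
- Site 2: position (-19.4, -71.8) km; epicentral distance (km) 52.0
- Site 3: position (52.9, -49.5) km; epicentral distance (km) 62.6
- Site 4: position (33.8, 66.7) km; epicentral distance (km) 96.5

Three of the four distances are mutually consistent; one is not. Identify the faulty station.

Solve using three stations at a time. Using Site 2, Site 3, Site 4 (subtract circle equations pairwise → linear system) gives (x, y) ≈ (-3.5, -22.3).
Distances from that point to each station vs reported:
  Site 1: calculated 113.9 vs reported 86.7 → residual 27.2 km
  Site 2: calculated 52.0 vs reported 52.0 → residual 0.0 km
  Site 3: calculated 62.6 vs reported 62.6 → residual 0.0 km
  Site 4: calculated 96.5 vs reported 96.5 → residual 0.0 km
Site 2, Site 3, Site 4 are mutually consistent (residuals ≈ 0); Site 1 is off by 27.2 km.

Site 1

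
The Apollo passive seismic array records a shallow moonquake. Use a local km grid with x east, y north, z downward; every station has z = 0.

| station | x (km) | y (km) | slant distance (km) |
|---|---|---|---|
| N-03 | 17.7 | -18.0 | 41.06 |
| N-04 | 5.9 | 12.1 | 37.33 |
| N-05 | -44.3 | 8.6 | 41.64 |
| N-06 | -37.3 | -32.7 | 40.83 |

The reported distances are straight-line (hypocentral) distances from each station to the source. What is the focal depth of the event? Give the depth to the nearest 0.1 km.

z ≈ 23.6 km

Each station gives a sphere (x−x_i)² + (y−y_i)² + z² = d_i² (stations at z=0).
Subtracting the N-03 sphere from N-04 and N-05: z² cancels, leaving linear equations in x and y:
-23.6 x + 60.2 y = -163.68
-124.0 x + 53.2 y = 1351.19
Solving: x ≈ -14.502, y ≈ -8.404 km (keep extra digits for the depth step; rounded: -14.5, -8.4).
Then from the N-03 sphere: z² = 41.06² − (x − 17.7)² − (y + 18.0)² with x = -14.502, y = -8.404, so z ≈ 23.598 ≈ 23.6 km.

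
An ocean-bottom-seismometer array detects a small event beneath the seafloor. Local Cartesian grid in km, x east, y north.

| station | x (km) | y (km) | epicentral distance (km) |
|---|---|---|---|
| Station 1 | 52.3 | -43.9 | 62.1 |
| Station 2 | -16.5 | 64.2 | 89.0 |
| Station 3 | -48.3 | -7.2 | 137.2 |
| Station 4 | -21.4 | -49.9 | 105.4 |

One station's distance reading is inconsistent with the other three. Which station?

Station 3

Solve using three stations at a time. Using Station 1, Station 2, Station 4 (subtract circle equations pairwise → linear system) gives (x, y) ≈ (59.4, 17.8).
Distances from that point to each station vs reported:
  Station 1: calculated 62.1 vs reported 62.1 → residual 0.0 km
  Station 2: calculated 89.0 vs reported 89.0 → residual 0.0 km
  Station 3: calculated 110.5 vs reported 137.2 → residual 26.7 km
  Station 4: calculated 105.4 vs reported 105.4 → residual 0.0 km
Station 1, Station 2, Station 4 are mutually consistent (residuals ≈ 0); Station 3 is off by 26.7 km.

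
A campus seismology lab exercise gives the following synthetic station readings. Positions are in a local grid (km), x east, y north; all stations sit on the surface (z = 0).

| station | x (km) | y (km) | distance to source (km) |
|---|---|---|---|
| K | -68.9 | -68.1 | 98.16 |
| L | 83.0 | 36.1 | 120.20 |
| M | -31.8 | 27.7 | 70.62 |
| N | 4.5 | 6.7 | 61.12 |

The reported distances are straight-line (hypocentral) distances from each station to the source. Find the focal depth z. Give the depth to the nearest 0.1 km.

z ≈ 56.1 km

Each station gives a sphere (x−x_i)² + (y−y_i)² + z² = d_i² (stations at z=0).
Subtracting the K sphere from L and M: z² cancels, leaving linear equations in x and y:
303.8 x + 208.4 y = -6005.26
74.2 x + 191.6 y = -2958.09
Solving: x ≈ -12.496, y ≈ -10.600 km (keep extra digits for the depth step; rounded: -12.5, -10.6).
Then from the K sphere: z² = 98.16² − (x + 68.9)² − (y + 68.1)² with x = -12.496, y = -10.600, so z ≈ 56.105 ≈ 56.1 km.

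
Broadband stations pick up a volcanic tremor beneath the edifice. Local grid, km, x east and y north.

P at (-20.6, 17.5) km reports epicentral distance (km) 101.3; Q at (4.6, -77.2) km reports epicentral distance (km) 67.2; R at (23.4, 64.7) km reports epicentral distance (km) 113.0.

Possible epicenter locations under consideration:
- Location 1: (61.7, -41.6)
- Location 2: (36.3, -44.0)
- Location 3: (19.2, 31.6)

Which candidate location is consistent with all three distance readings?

For each candidate, compare |candidate − station| to the reported distance:
Location 1: residuals P 0.0, Q 0.1, R 0.0 → max 0.1 km
Location 2: residuals P 17.5, Q 21.3, R 3.5 → max 21.3 km
Location 3: residuals P 59.1, Q 42.6, R 79.6 → max 79.6 km
Only Location 1 has all residuals ≈ 0.

Location 1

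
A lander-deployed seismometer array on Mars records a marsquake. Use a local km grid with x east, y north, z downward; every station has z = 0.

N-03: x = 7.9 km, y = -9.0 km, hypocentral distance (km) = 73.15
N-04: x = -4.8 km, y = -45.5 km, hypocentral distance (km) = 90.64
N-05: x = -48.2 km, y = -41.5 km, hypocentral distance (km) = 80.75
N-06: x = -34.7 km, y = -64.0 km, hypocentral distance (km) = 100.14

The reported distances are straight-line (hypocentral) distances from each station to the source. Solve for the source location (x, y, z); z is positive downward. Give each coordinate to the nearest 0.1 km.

Each station gives a sphere (x−x_i)² + (y−y_i)² + z² = d_i² (stations at z=0).
Subtracting the N-03 sphere from N-04 and N-05: z² cancels, leaving linear equations in x and y:
-25.4 x − 73.0 y = -914.81
-112.2 x − 65.0 y = 2732.44
Solving: x ≈ -39.594, y ≈ 26.308 km (keep extra digits for the depth step; rounded: -39.6, 26.3).
Then from the N-03 sphere: z² = 73.15² − (x − 7.9)² − (y + 9.0)² with x = -39.594, y = 26.308, so z ≈ 42.995 ≈ 43.0 km.
Check against N-06 (with the unrounded solution): distance 100.14 ≈ 100.14 km. ✓

x ≈ -39.6 km, y ≈ 26.3 km, depth ≈ 43.0 km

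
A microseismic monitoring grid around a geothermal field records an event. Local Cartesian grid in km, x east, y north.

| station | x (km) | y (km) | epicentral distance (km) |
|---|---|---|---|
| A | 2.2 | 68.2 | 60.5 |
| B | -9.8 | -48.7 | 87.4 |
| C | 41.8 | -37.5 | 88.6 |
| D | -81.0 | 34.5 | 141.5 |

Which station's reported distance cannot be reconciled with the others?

Solve using three stations at a time. Using A, C, D (subtract circle equations pairwise → linear system) gives (x, y) ≈ (59.8, 49.3).
Distances from that point to each station vs reported:
  A: calculated 60.6 vs reported 60.5 → residual 0.1 km
  B: calculated 120.2 vs reported 87.4 → residual 32.8 km
  C: calculated 88.7 vs reported 88.6 → residual 0.1 km
  D: calculated 141.5 vs reported 141.5 → residual 0.0 km
A, C, D are mutually consistent (residuals ≈ 0); B is off by 32.8 km.

B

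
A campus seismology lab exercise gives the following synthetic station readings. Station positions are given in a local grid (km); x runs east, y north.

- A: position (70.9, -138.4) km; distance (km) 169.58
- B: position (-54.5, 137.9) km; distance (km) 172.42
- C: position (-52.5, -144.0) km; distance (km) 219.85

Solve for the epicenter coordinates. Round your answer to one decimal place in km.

Circle about each station: (x − 70.9)² + (y + 138.4)² = 169.58²; (x + 54.5)² + (y − 137.9)² = 172.42²; (x + 52.5)² + (y + 144.0)² = 219.85².
Subtracting pairs of circle equations eliminates x²+y² and gives linear equations (the radical axes):
-250.8 x + 552.6 y = -3165.99
-246.8 x − 11.2 y = -20265.77
Solving the 2×2 system: x ≈ 80.7, y ≈ 30.9 km.

x ≈ 80.7 km, y ≈ 30.9 km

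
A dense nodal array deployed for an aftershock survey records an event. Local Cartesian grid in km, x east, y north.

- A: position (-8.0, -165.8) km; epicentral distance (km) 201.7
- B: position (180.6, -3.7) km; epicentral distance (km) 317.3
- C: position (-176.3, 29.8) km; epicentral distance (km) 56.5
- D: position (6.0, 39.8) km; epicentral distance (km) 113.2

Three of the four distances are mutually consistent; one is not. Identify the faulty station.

D

Solve using three stations at a time. Using A, B, C (subtract circle equations pairwise → linear system) gives (x, y) ≈ (-136.6, -10.4).
Distances from that point to each station vs reported:
  A: calculated 201.7 vs reported 201.7 → residual 0.0 km
  B: calculated 317.3 vs reported 317.3 → residual 0.0 km
  C: calculated 56.5 vs reported 56.5 → residual 0.0 km
  D: calculated 151.2 vs reported 113.2 → residual 38.0 km
A, B, C are mutually consistent (residuals ≈ 0); D is off by 38.0 km.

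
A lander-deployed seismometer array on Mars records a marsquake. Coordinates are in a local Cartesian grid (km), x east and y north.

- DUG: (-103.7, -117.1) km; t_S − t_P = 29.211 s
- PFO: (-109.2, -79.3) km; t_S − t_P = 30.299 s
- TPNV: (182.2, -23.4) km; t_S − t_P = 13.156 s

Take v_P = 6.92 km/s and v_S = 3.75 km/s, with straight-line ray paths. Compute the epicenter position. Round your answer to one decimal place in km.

x ≈ 135.4 km, y ≈ -120.4 km

Distance from S−P lag: d = Δt · v_P v_S / (v_P − v_S) = Δt · (6.92·3.75)/(6.92−3.75) ≈ 8.1861·Δt.
So d_DUG = 239.12, d_PFO = 248.03, d_TPNV = 107.70 km.
Circle about each station: (x + 103.7)² + (y + 117.1)² = 239.12²; (x + 109.2)² + (y + 79.3)² = 248.03²; (x − 182.2)² + (y + 23.4)² = 107.70².
Subtracting the DUG equation from the PFO and TPNV equations removes the quadratic terms:
-11.0 x + 75.6 y = -10593.48
571.8 x + 187.4 y = 54857.38
Solving the 2×2 system: x ≈ 135.4, y ≈ -120.4 km.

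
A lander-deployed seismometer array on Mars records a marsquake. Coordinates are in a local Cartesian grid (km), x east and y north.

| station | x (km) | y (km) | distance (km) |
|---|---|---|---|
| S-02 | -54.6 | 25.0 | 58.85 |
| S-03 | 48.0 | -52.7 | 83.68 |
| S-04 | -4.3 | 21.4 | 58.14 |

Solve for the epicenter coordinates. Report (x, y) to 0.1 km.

Circle about each station: (x + 54.6)² + (y − 25.0)² = 58.85²; (x − 48.0)² + (y + 52.7)² = 83.68²; (x + 4.3)² + (y − 21.4)² = 58.14².
Subtracting the S-02 equation from the S-03 and S-04 equations removes the quadratic terms:
205.2 x − 155.4 y = -2063.89
100.6 x − 7.2 y = -3046.65
Solving the 2×2 system: x ≈ -32.4, y ≈ -29.5 km.

(-32.4, -29.5)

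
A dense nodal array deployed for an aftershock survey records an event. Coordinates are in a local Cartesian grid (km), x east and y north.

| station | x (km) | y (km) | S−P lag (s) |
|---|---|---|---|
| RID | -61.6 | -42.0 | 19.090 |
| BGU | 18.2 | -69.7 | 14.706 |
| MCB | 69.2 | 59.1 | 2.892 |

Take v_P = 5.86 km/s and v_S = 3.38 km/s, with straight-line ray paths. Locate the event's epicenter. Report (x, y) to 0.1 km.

x ≈ 69.4 km, y ≈ 36.0 km

Distance from S−P lag: d = Δt · v_P v_S / (v_P − v_S) = Δt · (5.86·3.38)/(5.86−3.38) ≈ 7.9866·Δt.
So d_RID = 152.46, d_BGU = 117.45, d_MCB = 23.10 km.
Circle about each station: (x + 61.6)² + (y + 42.0)² = 152.46²; (x − 18.2)² + (y + 69.7)² = 117.45²; (x − 69.2)² + (y − 59.1)² = 23.10².
Subtracting the RID equation from the BGU and MCB equations removes the quadratic terms:
159.6 x − 55.4 y = 9080.32
261.6 x + 202.2 y = 25433.33
Solving the 2×2 system: x ≈ 69.4, y ≈ 36.0 km.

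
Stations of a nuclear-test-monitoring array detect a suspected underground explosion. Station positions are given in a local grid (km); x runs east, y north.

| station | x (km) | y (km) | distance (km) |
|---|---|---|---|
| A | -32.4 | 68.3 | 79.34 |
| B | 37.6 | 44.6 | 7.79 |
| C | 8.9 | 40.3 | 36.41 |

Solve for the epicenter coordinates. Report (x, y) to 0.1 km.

44.4 km east, 48.4 km north

Circle about each station: (x + 32.4)² + (y − 68.3)² = 79.34²; (x − 37.6)² + (y − 44.6)² = 7.79²; (x − 8.9)² + (y − 40.3)² = 36.41².
Subtracting the A equation from the B and C equations removes the quadratic terms:
140.0 x − 47.4 y = 3922.42
82.6 x − 56.0 y = 957.80
Solving the 2×2 system: x ≈ 44.4, y ≈ 48.4 km.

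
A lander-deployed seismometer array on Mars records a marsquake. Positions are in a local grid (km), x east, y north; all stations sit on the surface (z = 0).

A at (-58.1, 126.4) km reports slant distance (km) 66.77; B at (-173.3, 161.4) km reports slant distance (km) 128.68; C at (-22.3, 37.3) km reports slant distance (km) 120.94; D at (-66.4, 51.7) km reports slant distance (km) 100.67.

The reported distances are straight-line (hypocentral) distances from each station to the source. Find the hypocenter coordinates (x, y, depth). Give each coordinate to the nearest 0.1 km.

Each station gives a sphere (x−x_i)² + (y−y_i)² + z² = d_i² (stations at z=0).
Subtracting the A sphere from B and C: z² cancels, leaving linear equations in x and y:
-230.4 x + 70.0 y = 24629.97
71.6 x − 178.2 y = -27632.24
Solving: x ≈ -68.103, y ≈ 127.699 km (keep extra digits for the depth step; rounded: -68.1, 127.7).
Then from the A sphere: z² = 66.77² − (x + 58.1)² − (y − 126.4)² with x = -68.103, y = 127.699, so z ≈ 66.004 ≈ 66.0 km.

x ≈ -68.1 km, y ≈ 127.7 km, depth ≈ 66.0 km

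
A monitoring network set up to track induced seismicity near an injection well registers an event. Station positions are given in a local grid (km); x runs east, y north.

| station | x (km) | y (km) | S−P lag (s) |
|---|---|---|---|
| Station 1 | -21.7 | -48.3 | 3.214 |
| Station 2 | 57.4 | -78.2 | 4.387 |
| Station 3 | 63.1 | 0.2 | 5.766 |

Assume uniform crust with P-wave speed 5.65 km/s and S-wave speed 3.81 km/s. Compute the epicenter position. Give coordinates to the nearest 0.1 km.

Distance from S−P lag: d = Δt · v_P v_S / (v_P − v_S) = Δt · (5.65·3.81)/(5.65−3.81) ≈ 11.6992·Δt.
So d_Station 1 = 37.60, d_Station 2 = 51.32, d_Station 3 = 67.46 km.
Circle about each station: (x + 21.7)² + (y + 48.3)² = 37.60²; (x − 57.4)² + (y + 78.2)² = 51.32²; (x − 63.1)² + (y − 0.2)² = 67.46².
Subtracting pairs of circle equations eliminates x²+y² and gives linear equations (the radical axes):
158.2 x − 59.8 y = 5386.24
169.6 x + 97.0 y = -1959.22
Solving the 2×2 system: x ≈ 15.9, y ≈ -48.0 km.

x ≈ 15.9 km, y ≈ -48.0 km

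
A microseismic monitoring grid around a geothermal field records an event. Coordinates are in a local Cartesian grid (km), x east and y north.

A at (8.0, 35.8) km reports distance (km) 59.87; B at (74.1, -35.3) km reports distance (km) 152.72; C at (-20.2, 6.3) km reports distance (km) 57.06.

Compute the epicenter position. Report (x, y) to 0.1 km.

Circle about each station: (x − 8.0)² + (y − 35.8)² = 59.87²; (x − 74.1)² + (y + 35.3)² = 152.72²; (x + 20.2)² + (y − 6.3)² = 57.06².
Subtracting the A equation from the B and C equations removes the quadratic terms:
132.2 x − 142.2 y = -14347.72
-56.4 x − 59.0 y = -569.34
Solving the 2×2 system: x ≈ -48.4, y ≈ 55.9 km.
Check against A (with the unrounded x, y): √((x − 8.0)²+(y − 35.8)²) = 59.87 ≈ 59.87 km. ✓

(-48.4, 55.9)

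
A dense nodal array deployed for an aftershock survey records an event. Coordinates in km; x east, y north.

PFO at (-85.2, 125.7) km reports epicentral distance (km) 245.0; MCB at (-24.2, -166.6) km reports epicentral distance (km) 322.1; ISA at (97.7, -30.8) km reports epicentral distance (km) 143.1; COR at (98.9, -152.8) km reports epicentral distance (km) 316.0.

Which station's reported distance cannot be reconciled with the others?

Solve using three stations at a time. Using PFO, MCB, ISA (subtract circle equations pairwise → linear system) gives (x, y) ≈ (158.3, 98.8).
Distances from that point to each station vs reported:
  PFO: calculated 245.0 vs reported 245.0 → residual 0.0 km
  MCB: calculated 322.1 vs reported 322.1 → residual 0.0 km
  ISA: calculated 143.1 vs reported 143.1 → residual 0.0 km
  COR: calculated 258.5 vs reported 316.0 → residual 57.5 km
PFO, MCB, ISA are mutually consistent (residuals ≈ 0); COR is off by 57.5 km.

COR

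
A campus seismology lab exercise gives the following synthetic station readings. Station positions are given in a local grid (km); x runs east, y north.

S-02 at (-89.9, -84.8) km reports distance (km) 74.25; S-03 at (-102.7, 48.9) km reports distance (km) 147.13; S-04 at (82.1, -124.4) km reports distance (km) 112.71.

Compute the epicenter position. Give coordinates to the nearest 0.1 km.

Circle about each station: (x + 89.9)² + (y + 84.8)² = 74.25²; (x + 102.7)² + (y − 48.9)² = 147.13²; (x − 82.1)² + (y + 124.4)² = 112.71².
Subtracting the S-02 equation from the S-03 and S-04 equations removes the quadratic terms:
-25.6 x + 267.4 y = -18468.72
344.0 x − 79.2 y = -247.76
Solving the 2×2 system: x ≈ -17.0, y ≈ -70.7 km.

(-17.0, -70.7)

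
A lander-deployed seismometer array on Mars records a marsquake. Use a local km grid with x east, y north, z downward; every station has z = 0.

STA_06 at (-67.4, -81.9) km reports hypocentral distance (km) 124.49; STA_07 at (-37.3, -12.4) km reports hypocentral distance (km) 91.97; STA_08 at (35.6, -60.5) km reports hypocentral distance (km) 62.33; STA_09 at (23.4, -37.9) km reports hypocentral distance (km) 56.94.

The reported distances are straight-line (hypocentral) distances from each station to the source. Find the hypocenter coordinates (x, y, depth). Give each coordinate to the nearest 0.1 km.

Each station gives a sphere (x−x_i)² + (y−y_i)² + z² = d_i² (stations at z=0).
Subtracting the STA_06 sphere from STA_07 and STA_08: z² cancels, leaving linear equations in x and y:
60.2 x + 139.0 y = -2666.04
206.0 x + 42.8 y = 5289.97
Solving: x ≈ 32.598, y ≈ -33.298 km (keep extra digits for the depth step; rounded: 32.6, -33.3).
Then from the STA_06 sphere: z² = 124.49² − (x + 67.4)² − (y + 81.9)² with x = 32.598, y = -33.298, so z ≈ 56.000 ≈ 56.0 km.

(32.6, -33.3, 56.0)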